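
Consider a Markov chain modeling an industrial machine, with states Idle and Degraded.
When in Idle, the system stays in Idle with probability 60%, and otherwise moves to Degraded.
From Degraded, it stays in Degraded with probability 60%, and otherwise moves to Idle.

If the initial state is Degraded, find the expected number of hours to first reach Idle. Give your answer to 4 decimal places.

2.5000

Let t(s) be the expected number of hours to first reach Idle from state s, with t(Idle) = 0. Conditioning on the first hour:
t(Degraded) = 1 + 0.6·t(Degraded)
Solving: t(Degraded) = 2.5000.
Expected hours from Degraded to Idle: 2.5000.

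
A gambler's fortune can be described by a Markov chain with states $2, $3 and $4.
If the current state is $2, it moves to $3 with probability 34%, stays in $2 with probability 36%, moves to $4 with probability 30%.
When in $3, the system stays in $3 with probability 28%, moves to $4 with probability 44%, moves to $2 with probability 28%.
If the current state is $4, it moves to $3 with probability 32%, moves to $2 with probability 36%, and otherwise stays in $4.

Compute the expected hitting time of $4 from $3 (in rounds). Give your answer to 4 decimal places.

2.5164

Let t(s) be the expected number of rounds to first reach $4 from state s, with t($4) = 0. Conditioning on the first round:
t($2) = 1 + 0.36·t($2) + 0.34·t($3)
t($3) = 1 + 0.28·t($2) + 0.28·t($3)
Solving: t($2) = 2.8993, t($3) = 2.5164.
Expected rounds from $3 to $4: 2.5164.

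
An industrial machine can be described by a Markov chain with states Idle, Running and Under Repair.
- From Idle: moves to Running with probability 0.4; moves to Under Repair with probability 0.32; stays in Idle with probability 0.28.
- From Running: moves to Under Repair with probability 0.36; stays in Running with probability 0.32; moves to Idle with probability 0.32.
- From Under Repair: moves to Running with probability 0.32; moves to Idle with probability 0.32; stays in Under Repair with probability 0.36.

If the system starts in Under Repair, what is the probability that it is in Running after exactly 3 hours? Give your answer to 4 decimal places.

0.3446

Propagate the distribution vector 3 hours from Under Repair.
After 0 hours: (0.0000, 0.0000, 1.0000)
After 1 hour: (0.3200, 0.3200, 0.3600)
After 2 hours: (0.3072, 0.3456, 0.3472)
After 3 hours: (0.3077, 0.3446, 0.3477)
P(in Running after 3 hours) = 0.3446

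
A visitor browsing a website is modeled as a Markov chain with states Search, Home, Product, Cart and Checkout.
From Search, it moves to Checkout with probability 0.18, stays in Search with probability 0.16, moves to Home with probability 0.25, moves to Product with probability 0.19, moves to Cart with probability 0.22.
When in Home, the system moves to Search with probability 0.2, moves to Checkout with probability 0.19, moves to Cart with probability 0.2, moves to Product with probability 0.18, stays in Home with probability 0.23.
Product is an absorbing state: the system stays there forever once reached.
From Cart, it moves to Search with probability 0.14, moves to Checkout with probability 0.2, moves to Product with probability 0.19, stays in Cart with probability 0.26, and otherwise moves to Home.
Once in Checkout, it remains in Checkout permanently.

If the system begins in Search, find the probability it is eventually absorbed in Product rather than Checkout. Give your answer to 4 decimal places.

Let h(s) be the probability of absorption at Product starting from transient state s. Then h(Product) = 1 and h(Checkout) = 0. By first-step analysis:
h(Search) = 0.16·h(Search) + 0.25·h(Home) + 0.19·1 + 0.22·h(Cart) + 0.18·0
h(Home) = 0.2·h(Search) + 0.23·h(Home) + 0.18·1 + 0.2·h(Cart) + 0.19·0
h(Cart) = 0.14·h(Search) + 0.21·h(Home) + 0.19·1 + 0.26·h(Cart) + 0.2·0
Solving: h(Search) = 0.5011, h(Home) = 0.4914, h(Cart) = 0.4910.
Starting from Search, the probability is 0.5011.

0.5011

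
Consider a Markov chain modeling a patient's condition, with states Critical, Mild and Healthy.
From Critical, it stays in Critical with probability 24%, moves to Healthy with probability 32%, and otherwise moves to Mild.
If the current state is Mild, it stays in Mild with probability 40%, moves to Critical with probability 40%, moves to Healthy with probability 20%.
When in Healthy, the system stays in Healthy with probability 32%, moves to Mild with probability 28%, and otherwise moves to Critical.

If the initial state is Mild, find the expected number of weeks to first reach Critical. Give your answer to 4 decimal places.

2.5000

Let t(s) be the expected number of weeks to first reach Critical from state s, with t(Critical) = 0. Conditioning on the first week:
t(Mild) = 1 + 0.4·t(Mild) + 0.2·t(Healthy)
t(Healthy) = 1 + 0.28·t(Mild) + 0.32·t(Healthy)
Solving: t(Mild) = 2.5000, t(Healthy) = 2.5000.
Expected weeks from Mild to Critical: 2.5000.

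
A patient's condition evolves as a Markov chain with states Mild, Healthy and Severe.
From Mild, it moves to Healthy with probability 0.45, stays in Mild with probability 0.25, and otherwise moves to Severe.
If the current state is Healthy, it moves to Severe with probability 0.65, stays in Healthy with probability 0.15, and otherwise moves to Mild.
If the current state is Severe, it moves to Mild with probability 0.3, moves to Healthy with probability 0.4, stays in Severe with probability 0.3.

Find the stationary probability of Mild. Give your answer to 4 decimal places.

Let the stationary distribution be π with π = πP and π_1 + π_2 + π_3 = 1.
π_1 = 0.25·π_1 + 0.2·π_2 + 0.3·π_3
π_2 = 0.45·π_1 + 0.15·π_2 + 0.4·π_3
Solving with the normalization constraint gives π = (0.2543, 0.3302, 0.4156).
So the stationary probability of Mild is 0.2543.

0.2543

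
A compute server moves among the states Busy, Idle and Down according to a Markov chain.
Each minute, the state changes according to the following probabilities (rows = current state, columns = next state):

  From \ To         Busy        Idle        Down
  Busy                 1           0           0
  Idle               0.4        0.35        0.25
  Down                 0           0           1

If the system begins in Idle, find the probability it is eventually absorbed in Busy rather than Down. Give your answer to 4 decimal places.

0.6154

Let h(s) be the probability of absorption at Busy starting from transient state s. Then h(Busy) = 1 and h(Down) = 0. By first-step analysis:
h(Idle) = 0.4·1 + 0.35·h(Idle) + 0.25·0
Solving: h(Idle) = 0.6154.
Starting from Idle, the probability is 0.6154.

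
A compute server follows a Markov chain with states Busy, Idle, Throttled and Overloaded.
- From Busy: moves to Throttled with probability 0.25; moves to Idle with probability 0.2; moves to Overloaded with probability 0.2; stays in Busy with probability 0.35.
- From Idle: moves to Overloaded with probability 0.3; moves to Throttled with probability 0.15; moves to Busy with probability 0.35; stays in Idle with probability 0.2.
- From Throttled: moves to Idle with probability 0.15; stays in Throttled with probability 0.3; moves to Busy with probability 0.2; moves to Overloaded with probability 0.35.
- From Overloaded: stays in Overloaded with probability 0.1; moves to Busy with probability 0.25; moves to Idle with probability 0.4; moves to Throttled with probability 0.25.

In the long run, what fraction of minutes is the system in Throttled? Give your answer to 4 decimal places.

0.2384

Let the stationary distribution be π with π = πP and π_1 + π_2 + π_3 + π_4 = 1.
π_1 = 0.35·π_1 + 0.35·π_2 + 0.2·π_3 + 0.25·π_4
π_2 = 0.2·π_1 + 0.2·π_2 + 0.15·π_3 + 0.4·π_4
π_3 = 0.25·π_1 + 0.15·π_2 + 0.3·π_3 + 0.25·π_4
Solving with the normalization constraint gives π = (0.2907, 0.2352, 0.2384, 0.2357).
So the stationary probability of Throttled is 0.2384.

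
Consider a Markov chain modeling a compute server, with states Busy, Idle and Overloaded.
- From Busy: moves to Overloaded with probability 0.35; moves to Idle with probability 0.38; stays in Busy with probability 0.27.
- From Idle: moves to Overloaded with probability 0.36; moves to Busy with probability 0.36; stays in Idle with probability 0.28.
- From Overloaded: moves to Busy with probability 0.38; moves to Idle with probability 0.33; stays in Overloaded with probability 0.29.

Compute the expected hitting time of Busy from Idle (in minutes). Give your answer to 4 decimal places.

2.7268

Let t(s) be the expected number of minutes to first reach Busy from state s, with t(Busy) = 0. Conditioning on the first minute:
t(Idle) = 1 + 0.28·t(Idle) + 0.36·t(Overloaded)
t(Overloaded) = 1 + 0.33·t(Idle) + 0.29·t(Overloaded)
Solving: t(Idle) = 2.7268, t(Overloaded) = 2.6758.
Expected minutes from Idle to Busy: 2.7268.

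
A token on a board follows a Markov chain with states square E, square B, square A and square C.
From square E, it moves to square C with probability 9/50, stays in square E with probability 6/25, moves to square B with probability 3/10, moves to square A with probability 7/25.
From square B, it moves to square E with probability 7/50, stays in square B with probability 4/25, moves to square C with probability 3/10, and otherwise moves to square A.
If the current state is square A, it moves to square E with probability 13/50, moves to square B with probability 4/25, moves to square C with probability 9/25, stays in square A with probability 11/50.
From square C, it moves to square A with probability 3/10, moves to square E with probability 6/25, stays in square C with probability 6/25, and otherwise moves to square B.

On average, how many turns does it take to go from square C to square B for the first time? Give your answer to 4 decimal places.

Let t(s) be the expected number of turns to first reach square B from state s, with t(square B) = 0. Conditioning on the first turn:
t(square E) = 1 + 0.24·t(square E) + 0.28·t(square A) + 0.18·t(square C)
t(square A) = 1 + 0.26·t(square E) + 0.22·t(square A) + 0.36·t(square C)
t(square C) = 1 + 0.24·t(square E) + 0.3·t(square A) + 0.24·t(square C)
Solving: t(square E) = 4.1162, t(square A) = 4.7215, t(square C) = 4.4794.
Expected turns from square C to square B: 4.4794.

4.4794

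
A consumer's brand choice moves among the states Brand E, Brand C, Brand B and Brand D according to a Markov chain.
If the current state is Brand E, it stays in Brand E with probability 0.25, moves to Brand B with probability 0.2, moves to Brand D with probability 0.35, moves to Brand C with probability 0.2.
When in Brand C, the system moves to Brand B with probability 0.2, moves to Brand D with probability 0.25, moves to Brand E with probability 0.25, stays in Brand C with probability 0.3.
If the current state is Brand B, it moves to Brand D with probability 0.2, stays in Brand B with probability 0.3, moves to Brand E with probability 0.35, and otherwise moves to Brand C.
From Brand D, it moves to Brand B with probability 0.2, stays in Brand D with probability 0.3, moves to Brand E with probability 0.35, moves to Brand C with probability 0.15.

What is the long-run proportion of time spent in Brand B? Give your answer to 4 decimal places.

Let the stationary distribution be π with π = πP and π_1 + π_2 + π_3 + π_4 = 1.
π_1 = 0.25·π_1 + 0.25·π_2 + 0.35·π_3 + 0.35·π_4
π_2 = 0.2·π_1 + 0.3·π_2 + 0.15·π_3 + 0.15·π_4
π_3 = 0.2·π_1 + 0.2·π_2 + 0.3·π_3 + 0.2·π_4
Solving with the normalization constraint gives π = (0.3005, 0.1941, 0.2222, 0.2831).
So the stationary probability of Brand B is 0.2222.

0.2222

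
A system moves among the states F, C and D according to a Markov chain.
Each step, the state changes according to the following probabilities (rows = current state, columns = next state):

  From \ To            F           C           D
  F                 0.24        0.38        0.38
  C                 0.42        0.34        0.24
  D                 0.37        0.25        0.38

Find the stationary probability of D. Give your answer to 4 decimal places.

0.3347

Let the stationary distribution be π with π = πP and π_1 + π_2 + π_3 = 1.
π_1 = 0.24·π_1 + 0.42·π_2 + 0.37·π_3
π_2 = 0.38·π_1 + 0.34·π_2 + 0.25·π_3
Solving with the normalization constraint gives π = (0.3417, 0.3235, 0.3347).
So the stationary probability of D is 0.3347.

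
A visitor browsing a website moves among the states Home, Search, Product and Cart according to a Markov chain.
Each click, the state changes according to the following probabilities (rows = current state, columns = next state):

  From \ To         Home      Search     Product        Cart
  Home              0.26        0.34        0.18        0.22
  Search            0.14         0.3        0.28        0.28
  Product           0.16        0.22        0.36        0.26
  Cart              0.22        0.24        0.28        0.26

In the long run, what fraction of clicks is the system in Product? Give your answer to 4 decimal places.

0.2838

Let the stationary distribution be π with π = πP and π_1 + π_2 + π_3 + π_4 = 1.
π_1 = 0.26·π_1 + 0.14·π_2 + 0.16·π_3 + 0.22·π_4
π_2 = 0.34·π_1 + 0.3·π_2 + 0.22·π_3 + 0.24·π_4
π_3 = 0.18·π_1 + 0.28·π_2 + 0.36·π_3 + 0.28·π_4
Solving with the normalization constraint gives π = (0.1890, 0.2694, 0.2838, 0.2578).
So the stationary probability of Product is 0.2838.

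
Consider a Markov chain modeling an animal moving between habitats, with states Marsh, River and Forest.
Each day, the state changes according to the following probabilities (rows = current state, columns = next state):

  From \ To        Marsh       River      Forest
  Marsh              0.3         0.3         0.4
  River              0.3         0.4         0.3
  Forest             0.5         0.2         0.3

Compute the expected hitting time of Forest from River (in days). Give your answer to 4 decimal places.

3.0303

Let t(s) be the expected number of days to first reach Forest from state s, with t(Forest) = 0. Conditioning on the first day:
t(Marsh) = 1 + 0.3·t(Marsh) + 0.3·t(River)
t(River) = 1 + 0.3·t(Marsh) + 0.4·t(River)
Solving: t(Marsh) = 2.7273, t(River) = 3.0303.
Expected days from River to Forest: 3.0303.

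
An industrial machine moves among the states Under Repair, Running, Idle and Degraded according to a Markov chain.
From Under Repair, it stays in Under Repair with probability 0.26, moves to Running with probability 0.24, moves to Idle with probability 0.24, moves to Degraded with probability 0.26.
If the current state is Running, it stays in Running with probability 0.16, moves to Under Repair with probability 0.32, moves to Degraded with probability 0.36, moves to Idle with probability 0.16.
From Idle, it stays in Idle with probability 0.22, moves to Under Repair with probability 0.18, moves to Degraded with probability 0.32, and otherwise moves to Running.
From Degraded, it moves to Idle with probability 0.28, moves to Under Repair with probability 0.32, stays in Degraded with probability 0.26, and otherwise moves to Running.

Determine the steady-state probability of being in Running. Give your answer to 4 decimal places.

Let the stationary distribution be π with π = πP and π_1 + π_2 + π_3 + π_4 = 1.
π_1 = 0.26·π_1 + 0.32·π_2 + 0.18·π_3 + 0.32·π_4
π_2 = 0.24·π_1 + 0.16·π_2 + 0.28·π_3 + 0.14·π_4
π_3 = 0.24·π_1 + 0.16·π_2 + 0.22·π_3 + 0.28·π_4
Solving with the normalization constraint gives π = (0.2714, 0.2035, 0.2309, 0.2942).
So the stationary probability of Running is 0.2035.

0.2035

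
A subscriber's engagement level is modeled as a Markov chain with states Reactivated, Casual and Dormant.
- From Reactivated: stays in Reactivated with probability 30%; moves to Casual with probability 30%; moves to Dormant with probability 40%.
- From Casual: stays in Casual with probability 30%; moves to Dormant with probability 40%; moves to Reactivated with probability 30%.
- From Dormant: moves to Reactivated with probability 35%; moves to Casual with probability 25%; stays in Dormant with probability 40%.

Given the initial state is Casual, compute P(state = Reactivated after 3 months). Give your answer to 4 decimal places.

Propagate the distribution vector 3 months from Casual.
After 0 months: (0.0000, 1.0000, 0.0000)
After 1 month: (0.3000, 0.3000, 0.4000)
After 2 months: (0.3200, 0.2800, 0.4000)
After 3 months: (0.3200, 0.2800, 0.4000)
P(in Reactivated after 3 months) = 0.3200

0.3200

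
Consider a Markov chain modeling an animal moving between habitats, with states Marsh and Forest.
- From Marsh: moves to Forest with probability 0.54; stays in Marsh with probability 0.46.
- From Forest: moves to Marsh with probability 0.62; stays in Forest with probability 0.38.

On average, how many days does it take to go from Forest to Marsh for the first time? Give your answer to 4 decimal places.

Let t(s) be the expected number of days to first reach Marsh from state s, with t(Marsh) = 0. Conditioning on the first day:
t(Forest) = 1 + 0.38·t(Forest)
Solving: t(Forest) = 1.6129.
Expected days from Forest to Marsh: 1.6129.

1.6129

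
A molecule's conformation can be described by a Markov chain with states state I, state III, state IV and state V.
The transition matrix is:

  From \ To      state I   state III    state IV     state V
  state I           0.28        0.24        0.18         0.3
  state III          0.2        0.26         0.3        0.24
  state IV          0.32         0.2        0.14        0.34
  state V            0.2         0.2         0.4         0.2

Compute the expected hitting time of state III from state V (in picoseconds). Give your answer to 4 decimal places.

Let t(s) be the expected number of picoseconds to first reach state III from state s, with t(state III) = 0. Conditioning on the first picosecond:
t(state I) = 1 + 0.28·t(state I) + 0.18·t(state IV) + 0.3·t(state V)
t(state IV) = 1 + 0.32·t(state I) + 0.14·t(state IV) + 0.34·t(state V)
t(state V) = 1 + 0.2·t(state I) + 0.4·t(state IV) + 0.2·t(state V)
Solving: t(state I) = 4.5568, t(state IV) = 4.7399, t(state V) = 4.7592.
Expected picoseconds from state V to state III: 4.7592.

4.7592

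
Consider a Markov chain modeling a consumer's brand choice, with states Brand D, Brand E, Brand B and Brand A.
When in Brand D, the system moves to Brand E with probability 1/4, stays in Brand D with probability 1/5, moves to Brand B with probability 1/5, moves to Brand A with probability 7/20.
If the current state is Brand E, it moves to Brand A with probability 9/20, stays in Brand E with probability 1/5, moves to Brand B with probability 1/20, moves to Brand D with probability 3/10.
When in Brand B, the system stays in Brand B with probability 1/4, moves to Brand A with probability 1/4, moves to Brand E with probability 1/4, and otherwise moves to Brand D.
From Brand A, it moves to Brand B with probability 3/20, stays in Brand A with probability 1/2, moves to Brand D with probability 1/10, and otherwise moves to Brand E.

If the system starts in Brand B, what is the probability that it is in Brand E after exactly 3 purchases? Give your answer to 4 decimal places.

Propagate the distribution vector 3 purchases from Brand B.
After 0 purchases: (0.0000, 0.0000, 1.0000, 0.0000)
After 1 purchase: (0.2500, 0.2500, 0.2500, 0.2500)
After 2 purchases: (0.2125, 0.2375, 0.1625, 0.3875)
After 3 purchases: (0.1931, 0.2381, 0.1531, 0.4156)
P(in Brand E after 3 purchases) = 0.2381

0.2381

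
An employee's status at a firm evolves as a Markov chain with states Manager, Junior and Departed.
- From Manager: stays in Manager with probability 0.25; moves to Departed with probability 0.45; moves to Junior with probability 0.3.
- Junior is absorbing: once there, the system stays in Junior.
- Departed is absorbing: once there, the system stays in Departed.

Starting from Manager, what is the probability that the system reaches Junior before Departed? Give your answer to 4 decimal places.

Let h(s) be the probability of absorption at Junior starting from transient state s. Then h(Junior) = 1 and h(Departed) = 0. By first-step analysis:
h(Manager) = 0.25·h(Manager) + 0.3·1 + 0.45·0
Solving: h(Manager) = 0.4000.
Starting from Manager, the probability is 0.4000.

0.4000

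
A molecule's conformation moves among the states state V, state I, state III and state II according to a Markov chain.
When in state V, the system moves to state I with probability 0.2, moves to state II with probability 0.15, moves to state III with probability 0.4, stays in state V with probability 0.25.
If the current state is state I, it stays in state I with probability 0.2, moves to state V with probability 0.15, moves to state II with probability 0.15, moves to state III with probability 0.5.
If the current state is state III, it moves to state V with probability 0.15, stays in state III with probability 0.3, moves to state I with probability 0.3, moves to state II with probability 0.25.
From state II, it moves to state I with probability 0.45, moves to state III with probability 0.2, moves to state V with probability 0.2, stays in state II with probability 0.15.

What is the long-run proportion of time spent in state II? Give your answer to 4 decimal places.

0.1856

Let the stationary distribution be π with π = πP and π_1 + π_2 + π_3 + π_4 = 1.
π_1 = 0.25·π_1 + 0.15·π_2 + 0.15·π_3 + 0.2·π_4
π_2 = 0.2·π_1 + 0.2·π_2 + 0.3·π_3 + 0.45·π_4
π_3 = 0.4·π_1 + 0.5·π_2 + 0.3·π_3 + 0.2·π_4
Solving with the normalization constraint gives π = (0.1770, 0.2819, 0.3555, 0.1856).
So the stationary probability of state II is 0.1856.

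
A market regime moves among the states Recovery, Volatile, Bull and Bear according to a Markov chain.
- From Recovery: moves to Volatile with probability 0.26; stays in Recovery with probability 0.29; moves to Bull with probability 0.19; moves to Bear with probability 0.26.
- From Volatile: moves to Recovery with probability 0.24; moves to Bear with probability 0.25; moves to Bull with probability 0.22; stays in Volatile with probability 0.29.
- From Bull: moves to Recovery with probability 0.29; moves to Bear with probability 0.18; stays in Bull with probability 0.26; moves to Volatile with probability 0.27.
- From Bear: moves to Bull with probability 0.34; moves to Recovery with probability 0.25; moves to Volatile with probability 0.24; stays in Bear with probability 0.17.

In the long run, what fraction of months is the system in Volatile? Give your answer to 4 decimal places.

0.2661

Let the stationary distribution be π with π = πP and π_1 + π_2 + π_3 + π_4 = 1.
π_1 = 0.29·π_1 + 0.24·π_2 + 0.29·π_3 + 0.25·π_4
π_2 = 0.26·π_1 + 0.29·π_2 + 0.27·π_3 + 0.24·π_4
π_3 = 0.19·π_1 + 0.22·π_2 + 0.26·π_3 + 0.34·π_4
Solving with the normalization constraint gives π = (0.2680, 0.2661, 0.2480, 0.2179).
So the stationary probability of Volatile is 0.2661.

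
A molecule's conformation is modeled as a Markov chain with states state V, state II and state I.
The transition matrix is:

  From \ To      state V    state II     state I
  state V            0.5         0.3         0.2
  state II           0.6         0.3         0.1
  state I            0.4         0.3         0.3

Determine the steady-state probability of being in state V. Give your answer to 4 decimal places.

0.5111

Let the stationary distribution be π with π = πP and π_1 + π_2 + π_3 = 1.
π_1 = 0.5·π_1 + 0.6·π_2 + 0.4·π_3
π_2 = 0.3·π_1 + 0.3·π_2 + 0.3·π_3
Solving with the normalization constraint gives π = (0.5111, 0.3000, 0.1889).
So the stationary probability of state V is 0.5111.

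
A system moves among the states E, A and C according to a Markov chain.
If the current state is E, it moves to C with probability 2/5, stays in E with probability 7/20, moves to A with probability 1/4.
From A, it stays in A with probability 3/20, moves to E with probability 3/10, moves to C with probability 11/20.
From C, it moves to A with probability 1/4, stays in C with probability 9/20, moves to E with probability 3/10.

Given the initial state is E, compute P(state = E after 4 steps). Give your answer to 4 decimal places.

0.3158

Propagate the distribution vector 4 steps from E.
After 0 steps: (1.0000, 0.0000, 0.0000)
After 1 step: (0.3500, 0.2500, 0.4000)
After 2 steps: (0.3175, 0.2250, 0.4575)
After 3 steps: (0.3159, 0.2275, 0.4566)
After 4 steps: (0.3158, 0.2273, 0.4570)
P(in E after 4 steps) = 0.3158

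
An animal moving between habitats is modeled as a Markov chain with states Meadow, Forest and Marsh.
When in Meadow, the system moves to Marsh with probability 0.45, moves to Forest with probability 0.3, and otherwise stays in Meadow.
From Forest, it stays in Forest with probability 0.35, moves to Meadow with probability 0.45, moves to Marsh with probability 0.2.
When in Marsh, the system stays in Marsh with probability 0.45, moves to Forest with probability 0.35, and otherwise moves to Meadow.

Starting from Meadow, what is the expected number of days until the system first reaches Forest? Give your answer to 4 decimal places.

3.1008

Let t(s) be the expected number of days to first reach Forest from state s, with t(Forest) = 0. Conditioning on the first day:
t(Meadow) = 1 + 0.25·t(Meadow) + 0.45·t(Marsh)
t(Marsh) = 1 + 0.2·t(Meadow) + 0.45·t(Marsh)
Solving: t(Meadow) = 3.1008, t(Marsh) = 2.9457.
Expected days from Meadow to Forest: 3.1008.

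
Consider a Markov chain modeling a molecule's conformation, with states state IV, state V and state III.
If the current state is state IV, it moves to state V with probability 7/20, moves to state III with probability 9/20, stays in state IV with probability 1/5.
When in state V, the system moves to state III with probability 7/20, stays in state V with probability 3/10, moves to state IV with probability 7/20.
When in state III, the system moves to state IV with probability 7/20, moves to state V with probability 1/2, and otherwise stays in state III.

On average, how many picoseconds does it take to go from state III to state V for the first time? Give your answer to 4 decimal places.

2.2010

Let t(s) be the expected number of picoseconds to first reach state V from state s, with t(state V) = 0. Conditioning on the first picosecond:
t(state IV) = 1 + 0.2·t(state IV) + 0.45·t(state III)
t(state III) = 1 + 0.35·t(state IV) + 0.15·t(state III)
Solving: t(state IV) = 2.4880, t(state III) = 2.2010.
Expected picoseconds from state III to state V: 2.2010.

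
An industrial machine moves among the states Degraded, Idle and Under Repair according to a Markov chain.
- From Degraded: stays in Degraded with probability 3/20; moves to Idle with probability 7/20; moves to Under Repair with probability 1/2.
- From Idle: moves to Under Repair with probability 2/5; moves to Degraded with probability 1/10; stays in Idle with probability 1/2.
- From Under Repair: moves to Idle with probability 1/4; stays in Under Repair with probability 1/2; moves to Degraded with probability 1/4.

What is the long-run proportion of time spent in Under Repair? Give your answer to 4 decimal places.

0.4643

Let the stationary distribution be π with π = πP and π_1 + π_2 + π_3 = 1.
π_1 = 0.15·π_1 + 0.1·π_2 + 0.25·π_3
π_2 = 0.35·π_1 + 0.5·π_2 + 0.25·π_3
Solving with the normalization constraint gives π = (0.1786, 0.3571, 0.4643).
So the stationary probability of Under Repair is 0.4643.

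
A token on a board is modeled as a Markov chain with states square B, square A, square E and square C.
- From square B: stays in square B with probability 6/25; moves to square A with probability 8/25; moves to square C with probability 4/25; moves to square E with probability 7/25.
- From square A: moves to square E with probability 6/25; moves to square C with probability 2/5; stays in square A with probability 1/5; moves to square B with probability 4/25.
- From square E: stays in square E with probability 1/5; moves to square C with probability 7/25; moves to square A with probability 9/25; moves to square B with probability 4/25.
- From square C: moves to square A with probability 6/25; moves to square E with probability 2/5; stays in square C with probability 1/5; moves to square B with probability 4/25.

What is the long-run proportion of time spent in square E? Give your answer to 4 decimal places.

0.2791

Let the stationary distribution be π with π = πP and π_1 + π_2 + π_3 + π_4 = 1.
π_1 = 0.24·π_1 + 0.16·π_2 + 0.16·π_3 + 0.16·π_4
π_2 = 0.32·π_1 + 0.2·π_2 + 0.36·π_3 + 0.24·π_4
π_3 = 0.28·π_1 + 0.24·π_2 + 0.2·π_3 + 0.4·π_4
Solving with the normalization constraint gives π = (0.1739, 0.2764, 0.2791, 0.2706).
So the stationary probability of square E is 0.2791.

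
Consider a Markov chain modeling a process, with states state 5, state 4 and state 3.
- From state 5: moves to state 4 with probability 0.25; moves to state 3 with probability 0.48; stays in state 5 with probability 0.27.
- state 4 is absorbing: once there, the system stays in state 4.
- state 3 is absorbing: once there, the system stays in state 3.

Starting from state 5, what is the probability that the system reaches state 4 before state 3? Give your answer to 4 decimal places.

0.3425

Let h(s) be the probability of absorption at state 4 starting from transient state s. Then h(state 4) = 1 and h(state 3) = 0. By first-step analysis:
h(state 5) = 0.27·h(state 5) + 0.25·1 + 0.48·0
Solving: h(state 5) = 0.3425.
Starting from state 5, the probability is 0.3425.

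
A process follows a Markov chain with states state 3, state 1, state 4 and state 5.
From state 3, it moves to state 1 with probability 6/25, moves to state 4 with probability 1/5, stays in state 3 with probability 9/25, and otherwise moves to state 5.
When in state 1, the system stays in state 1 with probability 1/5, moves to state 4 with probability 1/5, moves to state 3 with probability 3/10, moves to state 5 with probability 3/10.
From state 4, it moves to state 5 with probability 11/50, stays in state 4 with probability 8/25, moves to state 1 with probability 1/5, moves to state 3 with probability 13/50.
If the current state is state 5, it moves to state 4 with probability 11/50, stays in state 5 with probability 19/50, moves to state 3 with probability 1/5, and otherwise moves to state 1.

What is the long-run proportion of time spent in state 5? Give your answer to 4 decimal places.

0.2754

Let the stationary distribution be π with π = πP and π_1 + π_2 + π_3 + π_4 = 1.
π_1 = 0.36·π_1 + 0.3·π_2 + 0.26·π_3 + 0.2·π_4
π_2 = 0.24·π_1 + 0.2·π_2 + 0.2·π_3 + 0.2·π_4
π_3 = 0.2·π_1 + 0.2·π_2 + 0.32·π_3 + 0.22·π_4
Solving with the normalization constraint gives π = (0.2799, 0.2112, 0.2335, 0.2754).
So the stationary probability of state 5 is 0.2754.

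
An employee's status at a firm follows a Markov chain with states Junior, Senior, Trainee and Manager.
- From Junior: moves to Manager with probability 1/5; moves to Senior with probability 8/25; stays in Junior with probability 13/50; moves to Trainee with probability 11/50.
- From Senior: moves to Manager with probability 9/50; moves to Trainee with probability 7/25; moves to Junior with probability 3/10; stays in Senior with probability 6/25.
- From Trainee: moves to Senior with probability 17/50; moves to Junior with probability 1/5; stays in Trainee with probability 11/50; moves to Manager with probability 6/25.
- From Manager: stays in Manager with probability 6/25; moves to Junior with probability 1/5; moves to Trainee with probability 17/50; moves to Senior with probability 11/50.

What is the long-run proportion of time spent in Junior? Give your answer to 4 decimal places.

0.2427

Let the stationary distribution be π with π = πP and π_1 + π_2 + π_3 + π_4 = 1.
π_1 = 0.26·π_1 + 0.3·π_2 + 0.2·π_3 + 0.2·π_4
π_2 = 0.32·π_1 + 0.24·π_2 + 0.34·π_3 + 0.22·π_4
π_3 = 0.22·π_1 + 0.28·π_2 + 0.22·π_3 + 0.34·π_4
Solving with the normalization constraint gives π = (0.2427, 0.2814, 0.2625, 0.2134).
So the stationary probability of Junior is 0.2427.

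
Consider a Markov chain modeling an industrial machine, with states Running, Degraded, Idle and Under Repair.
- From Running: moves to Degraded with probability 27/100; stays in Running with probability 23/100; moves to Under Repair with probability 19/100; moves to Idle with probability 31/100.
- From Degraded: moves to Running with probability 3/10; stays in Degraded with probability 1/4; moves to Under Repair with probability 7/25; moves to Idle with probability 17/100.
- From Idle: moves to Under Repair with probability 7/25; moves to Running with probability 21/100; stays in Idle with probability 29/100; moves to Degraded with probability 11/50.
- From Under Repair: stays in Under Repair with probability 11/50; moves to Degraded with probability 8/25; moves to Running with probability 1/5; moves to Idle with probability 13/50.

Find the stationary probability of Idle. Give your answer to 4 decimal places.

0.2557

Let the stationary distribution be π with π = πP and π_1 + π_2 + π_3 + π_4 = 1.
π_1 = 0.23·π_1 + 0.3·π_2 + 0.21·π_3 + 0.2·π_4
π_2 = 0.27·π_1 + 0.25·π_2 + 0.22·π_3 + 0.32·π_4
π_3 = 0.31·π_1 + 0.17·π_2 + 0.29·π_3 + 0.26·π_4
Solving with the normalization constraint gives π = (0.2361, 0.2641, 0.2557, 0.2441).
So the stationary probability of Idle is 0.2557.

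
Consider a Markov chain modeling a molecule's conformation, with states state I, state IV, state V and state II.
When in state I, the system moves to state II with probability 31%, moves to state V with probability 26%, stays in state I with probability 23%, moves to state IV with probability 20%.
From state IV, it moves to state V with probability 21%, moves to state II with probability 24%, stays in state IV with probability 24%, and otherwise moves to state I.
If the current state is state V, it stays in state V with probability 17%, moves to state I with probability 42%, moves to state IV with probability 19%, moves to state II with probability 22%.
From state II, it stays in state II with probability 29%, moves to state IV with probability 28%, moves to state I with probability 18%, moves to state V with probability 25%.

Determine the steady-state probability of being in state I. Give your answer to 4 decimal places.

Let the stationary distribution be π with π = πP and π_1 + π_2 + π_3 + π_4 = 1.
π_1 = 0.23·π_1 + 0.31·π_2 + 0.42·π_3 + 0.18·π_4
π_2 = 0.2·π_1 + 0.24·π_2 + 0.19·π_3 + 0.28·π_4
π_3 = 0.26·π_1 + 0.21·π_2 + 0.17·π_3 + 0.25·π_4
Solving with the normalization constraint gives π = (0.2777, 0.2283, 0.2256, 0.2683).
So the stationary probability of state I is 0.2777.

0.2777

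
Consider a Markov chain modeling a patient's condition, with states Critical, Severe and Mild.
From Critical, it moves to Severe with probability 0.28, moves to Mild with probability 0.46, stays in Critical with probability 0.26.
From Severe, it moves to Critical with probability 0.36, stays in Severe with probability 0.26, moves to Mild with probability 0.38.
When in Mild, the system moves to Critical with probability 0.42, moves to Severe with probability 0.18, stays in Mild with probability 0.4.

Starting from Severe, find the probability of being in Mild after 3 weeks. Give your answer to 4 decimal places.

Propagate the distribution vector 3 weeks from Severe.
After 0 weeks: (0.0000, 1.0000, 0.0000)
After 1 week: (0.3600, 0.2600, 0.3800)
After 2 weeks: (0.3468, 0.2368, 0.4164)
After 3 weeks: (0.3503, 0.2336, 0.4161)
P(in Mild after 3 weeks) = 0.4161

0.4161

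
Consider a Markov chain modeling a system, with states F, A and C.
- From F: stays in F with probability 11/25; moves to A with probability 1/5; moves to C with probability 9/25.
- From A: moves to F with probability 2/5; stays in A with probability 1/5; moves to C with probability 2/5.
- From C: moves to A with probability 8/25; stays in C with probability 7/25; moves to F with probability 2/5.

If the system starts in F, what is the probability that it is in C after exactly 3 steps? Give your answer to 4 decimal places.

0.3426

Propagate the distribution vector 3 steps from F.
After 0 steps: (1.0000, 0.0000, 0.0000)
After 1 step: (0.4400, 0.2000, 0.3600)
After 2 steps: (0.4176, 0.2432, 0.3392)
After 3 steps: (0.4167, 0.2407, 0.3426)
P(in C after 3 steps) = 0.3426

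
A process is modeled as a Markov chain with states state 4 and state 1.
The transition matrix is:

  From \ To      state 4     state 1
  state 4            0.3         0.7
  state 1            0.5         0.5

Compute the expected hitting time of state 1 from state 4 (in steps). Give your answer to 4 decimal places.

1.4286

Let t(s) be the expected number of steps to first reach state 1 from state s, with t(state 1) = 0. Conditioning on the first step:
t(state 4) = 1 + 0.3·t(state 4)
Solving: t(state 4) = 1.4286.
Expected steps from state 4 to state 1: 1.4286.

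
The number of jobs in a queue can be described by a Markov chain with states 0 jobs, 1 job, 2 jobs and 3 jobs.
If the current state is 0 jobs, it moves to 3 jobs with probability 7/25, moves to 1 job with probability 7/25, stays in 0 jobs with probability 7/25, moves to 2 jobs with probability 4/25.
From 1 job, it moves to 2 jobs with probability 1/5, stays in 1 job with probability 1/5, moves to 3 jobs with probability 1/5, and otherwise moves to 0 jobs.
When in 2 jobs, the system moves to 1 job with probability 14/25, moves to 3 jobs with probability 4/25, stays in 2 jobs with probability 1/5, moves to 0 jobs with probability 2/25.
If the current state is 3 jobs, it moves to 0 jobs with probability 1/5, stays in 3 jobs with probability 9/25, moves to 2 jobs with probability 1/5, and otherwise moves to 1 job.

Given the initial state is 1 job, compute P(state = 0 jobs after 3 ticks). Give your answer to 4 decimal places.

Propagate the distribution vector 3 ticks from 1 job.
After 0 ticks: (0.0000, 1.0000, 0.0000, 0.0000)
After 1 tick: (0.4000, 0.2000, 0.2000, 0.2000)
After 2 ticks: (0.2480, 0.3120, 0.1840, 0.2560)
After 3 ticks: (0.2602, 0.2963, 0.1901, 0.2534)
P(in 0 jobs after 3 ticks) = 0.2602

0.2602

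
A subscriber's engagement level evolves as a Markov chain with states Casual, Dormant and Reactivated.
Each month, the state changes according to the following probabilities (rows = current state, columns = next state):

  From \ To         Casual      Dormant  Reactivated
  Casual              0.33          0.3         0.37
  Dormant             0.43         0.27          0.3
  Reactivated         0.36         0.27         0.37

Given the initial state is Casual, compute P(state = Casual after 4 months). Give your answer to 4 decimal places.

Propagate the distribution vector 4 months from Casual.
After 0 months: (1.0000, 0.0000, 0.0000)
After 1 month: (0.3300, 0.3000, 0.3700)
After 2 months: (0.3711, 0.2799, 0.3490)
After 3 months: (0.3685, 0.2811, 0.3504)
After 4 months: (0.3686, 0.2811, 0.3503)
P(in Casual after 4 months) = 0.3686

0.3686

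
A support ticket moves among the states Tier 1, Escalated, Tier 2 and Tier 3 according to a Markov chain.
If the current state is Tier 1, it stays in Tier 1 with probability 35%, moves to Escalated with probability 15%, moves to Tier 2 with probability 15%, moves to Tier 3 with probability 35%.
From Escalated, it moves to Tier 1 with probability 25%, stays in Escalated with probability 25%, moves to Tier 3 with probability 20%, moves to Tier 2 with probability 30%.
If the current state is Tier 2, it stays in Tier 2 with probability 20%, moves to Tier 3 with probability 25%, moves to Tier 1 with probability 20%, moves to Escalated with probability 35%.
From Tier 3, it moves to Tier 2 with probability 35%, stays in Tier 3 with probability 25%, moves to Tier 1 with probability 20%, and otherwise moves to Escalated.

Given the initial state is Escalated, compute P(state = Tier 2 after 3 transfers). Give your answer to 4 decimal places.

Propagate the distribution vector 3 transfers from Escalated.
After 0 transfers: (0.0000, 1.0000, 0.0000, 0.0000)
After 1 transfer: (0.2500, 0.2500, 0.3000, 0.2000)
After 2 transfers: (0.2500, 0.2450, 0.2425, 0.2625)
After 3 transfers: (0.2498, 0.2361, 0.2514, 0.2628)
P(in Tier 2 after 3 transfers) = 0.2514

0.2514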